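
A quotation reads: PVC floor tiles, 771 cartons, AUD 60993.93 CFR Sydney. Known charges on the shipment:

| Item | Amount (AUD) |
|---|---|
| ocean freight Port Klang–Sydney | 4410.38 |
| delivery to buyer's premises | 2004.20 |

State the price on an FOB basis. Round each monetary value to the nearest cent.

FOB price: AUD 56583.55

Not relevant to the conversion: delivery — on the buyer under both terms; not part of either seller's price.
From CFR to FOB, the seller no longer bears: freight.
FOB price = 60993.93 − 4410.38 = 56583.55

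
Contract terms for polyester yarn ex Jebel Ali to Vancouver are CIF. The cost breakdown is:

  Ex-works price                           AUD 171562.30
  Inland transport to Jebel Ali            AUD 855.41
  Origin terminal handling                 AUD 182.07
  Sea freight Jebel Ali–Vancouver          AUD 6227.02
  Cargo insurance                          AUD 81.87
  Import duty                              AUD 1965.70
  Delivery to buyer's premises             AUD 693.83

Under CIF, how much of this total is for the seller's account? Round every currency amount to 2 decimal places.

Seller's account: AUD 178908.67

CIF: the seller pays costs through ocean freight and marine insurance to the destination port.
Seller's account: goods 171562.30 + inland to port 855.41 + origin terminal 182.07 + freight 6227.02 + insurance 81.87 = 178908.67
Buyer's account: duty 1965.70 + delivery 693.83 = 2659.53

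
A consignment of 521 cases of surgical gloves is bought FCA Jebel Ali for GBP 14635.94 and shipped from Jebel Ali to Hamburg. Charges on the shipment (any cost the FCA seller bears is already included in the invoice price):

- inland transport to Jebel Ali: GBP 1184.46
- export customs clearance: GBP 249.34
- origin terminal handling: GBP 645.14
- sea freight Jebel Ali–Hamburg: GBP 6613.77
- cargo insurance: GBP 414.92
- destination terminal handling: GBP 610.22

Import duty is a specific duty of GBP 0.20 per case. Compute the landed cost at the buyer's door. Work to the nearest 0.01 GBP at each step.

Total landed cost: GBP 23024.19

FCA: the seller delivers export-cleared goods to the carrier; the buyer bears costs from that point.
Already in the invoice (seller's account under FCA): inland to port, export clearance — exclude.
CIF value = FCA price + origin terminal + freight + insurance = 14635.94 + 645.14 + 6613.77 + 414.92 = 22309.77
Import duty = 521 × 0.20 = 104.20
Buyer bears: origin terminal 645.14 + freight 6613.77 + insurance 414.92 + destination terminal 610.22 + duty 104.20 = 8388.25
Landed cost = invoice 14635.94 + 8388.25 = 23024.19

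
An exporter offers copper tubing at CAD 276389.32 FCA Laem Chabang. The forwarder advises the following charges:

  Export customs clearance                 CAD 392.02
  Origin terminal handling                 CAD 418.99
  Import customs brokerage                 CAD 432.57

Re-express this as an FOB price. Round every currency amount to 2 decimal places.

Not relevant to the conversion: export clearance — on the seller under both FCA and FOB; already in the FCA price and stays in the FOB price. brokerage — on the buyer under both terms; not part of either seller's price.
From FCA to FOB, the seller additionally bears: origin terminal.
FOB price = 276389.32 + 418.99 = 276808.31

FOB price: CAD 276808.31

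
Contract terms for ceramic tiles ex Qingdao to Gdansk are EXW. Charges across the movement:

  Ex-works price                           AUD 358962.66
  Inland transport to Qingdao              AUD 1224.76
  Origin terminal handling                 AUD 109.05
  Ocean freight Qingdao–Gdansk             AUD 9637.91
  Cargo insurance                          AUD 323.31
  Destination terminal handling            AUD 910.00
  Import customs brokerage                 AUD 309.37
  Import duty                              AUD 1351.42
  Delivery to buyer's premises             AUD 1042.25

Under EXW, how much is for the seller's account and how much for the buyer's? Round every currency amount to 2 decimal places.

EXW: the seller makes goods available at their premises; the buyer bears all onward costs.
Seller's account: goods 358962.66 = 358962.66
Buyer's account: inland to port 1224.76 + origin terminal 109.05 + freight 9637.91 + insurance 323.31 + destination terminal 910.00 + brokerage 309.37 + duty 1351.42 + delivery 1042.25 = 14908.07

Seller: AUD 358962.66; buyer: AUD 14908.07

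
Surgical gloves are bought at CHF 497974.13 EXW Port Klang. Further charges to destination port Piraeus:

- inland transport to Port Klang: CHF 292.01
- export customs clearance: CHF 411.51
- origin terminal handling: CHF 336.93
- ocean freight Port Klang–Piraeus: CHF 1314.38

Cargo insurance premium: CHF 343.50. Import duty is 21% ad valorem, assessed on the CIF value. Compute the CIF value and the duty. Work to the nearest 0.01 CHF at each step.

CIF value: CHF 500672.46; import duty: CHF 105141.22

CIF = EXW price + pre-shipment costs + freight + insurance
CIF = 497974.13 + 292.01 + 411.51 + 336.93 + 1314.38 + 343.50 = 500672.46
Import duty = 500672.46 × 21% = 105141.22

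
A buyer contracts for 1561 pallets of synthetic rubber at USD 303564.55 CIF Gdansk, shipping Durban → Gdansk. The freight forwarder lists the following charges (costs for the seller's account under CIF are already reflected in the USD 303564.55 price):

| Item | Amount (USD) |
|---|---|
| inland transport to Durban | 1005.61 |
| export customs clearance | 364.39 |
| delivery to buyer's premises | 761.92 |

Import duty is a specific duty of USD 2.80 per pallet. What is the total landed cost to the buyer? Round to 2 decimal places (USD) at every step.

Total landed cost: USD 308697.27

CIF: the seller pays costs through ocean freight and marine insurance to the destination port.
Already in the invoice (seller's account under CIF): inland to port, export clearance — exclude.
The CIF price already equals the CIF value: 303564.55
Import duty = 1561 × 2.80 = 4370.80
Buyer bears: delivery 761.92 + duty 4370.80 = 5132.72
Landed cost = invoice 303564.55 + 5132.72 = 308697.27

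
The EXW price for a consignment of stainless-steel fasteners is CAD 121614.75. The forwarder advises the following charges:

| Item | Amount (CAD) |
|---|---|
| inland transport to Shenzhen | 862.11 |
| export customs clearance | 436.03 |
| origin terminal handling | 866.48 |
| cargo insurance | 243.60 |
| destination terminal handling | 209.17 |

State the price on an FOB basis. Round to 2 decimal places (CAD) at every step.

FOB price: CAD 123779.37

Not relevant to the conversion: destination terminal, insurance — on the buyer under both terms; not part of either seller's price.
From EXW to FOB, the seller additionally bears: inland to port, export clearance, origin terminal.
FOB price = 121614.75 + 862.11 + 436.03 + 866.48 = 123779.37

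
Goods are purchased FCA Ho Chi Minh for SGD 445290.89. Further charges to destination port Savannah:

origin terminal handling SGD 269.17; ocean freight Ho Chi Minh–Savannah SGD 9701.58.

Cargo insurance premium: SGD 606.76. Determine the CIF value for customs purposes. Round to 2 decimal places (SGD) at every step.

CIF = FCA price + pre-shipment costs + freight + insurance
CIF = 445290.89 + 269.17 + 9701.58 + 606.76 = 455868.40

CIF value: SGD 455868.40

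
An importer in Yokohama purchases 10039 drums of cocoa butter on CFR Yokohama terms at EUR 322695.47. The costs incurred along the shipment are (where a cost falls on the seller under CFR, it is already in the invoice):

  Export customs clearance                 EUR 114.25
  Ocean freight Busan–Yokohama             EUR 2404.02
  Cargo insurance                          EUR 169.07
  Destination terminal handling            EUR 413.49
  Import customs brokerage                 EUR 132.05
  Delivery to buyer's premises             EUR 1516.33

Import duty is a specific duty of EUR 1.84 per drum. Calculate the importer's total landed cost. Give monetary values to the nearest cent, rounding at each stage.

CFR: the seller pays costs through ocean freight to the destination port, but not insurance.
Already in the invoice (seller's account under CFR): export clearance, freight — exclude.
CIF value = CFR price + insurance = 322695.47 + 169.07 = 322864.54
Import duty = 10039 × 1.84 = 18471.76
Buyer bears: insurance 169.07 + destination terminal 413.49 + brokerage 132.05 + delivery 1516.33 + duty 18471.76 = 20702.70
Landed cost = invoice 322695.47 + 20702.70 = 343398.17

Total landed cost: EUR 343398.17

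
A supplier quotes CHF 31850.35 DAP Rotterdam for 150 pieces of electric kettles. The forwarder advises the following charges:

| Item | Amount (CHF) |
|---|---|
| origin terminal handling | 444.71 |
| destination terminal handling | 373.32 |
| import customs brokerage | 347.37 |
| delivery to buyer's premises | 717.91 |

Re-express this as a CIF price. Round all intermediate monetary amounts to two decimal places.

Not relevant to the conversion: origin terminal — on the seller under both DAP and CIF; already in the DAP price and stays in the CIF price. brokerage — on the buyer under both terms; not part of either seller's price.
From DAP to CIF, the seller no longer bears: destination terminal, delivery.
CIF price = 31850.35 − 373.32 − 717.91 = 30759.12

CIF price: CHF 30759.12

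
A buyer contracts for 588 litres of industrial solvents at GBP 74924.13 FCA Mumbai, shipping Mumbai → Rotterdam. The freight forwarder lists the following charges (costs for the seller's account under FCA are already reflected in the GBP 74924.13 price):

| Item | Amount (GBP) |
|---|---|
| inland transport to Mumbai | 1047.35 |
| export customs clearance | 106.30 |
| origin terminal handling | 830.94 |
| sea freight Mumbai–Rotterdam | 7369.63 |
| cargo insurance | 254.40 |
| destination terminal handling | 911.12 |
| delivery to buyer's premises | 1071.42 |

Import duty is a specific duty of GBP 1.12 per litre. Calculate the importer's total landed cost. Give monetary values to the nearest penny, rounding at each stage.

FCA: the seller delivers export-cleared goods to the carrier; the buyer bears costs from that point.
Already in the invoice (seller's account under FCA): inland to port, export clearance — exclude.
CIF value = FCA price + origin terminal + freight + insurance = 74924.13 + 830.94 + 7369.63 + 254.40 = 83379.10
Import duty = 588 × 1.12 = 658.56
Buyer bears: origin terminal 830.94 + freight 7369.63 + insurance 254.40 + destination terminal 911.12 + delivery 1071.42 + duty 658.56 = 11096.07
Landed cost = invoice 74924.13 + 11096.07 = 86020.20

Total landed cost: GBP 86020.20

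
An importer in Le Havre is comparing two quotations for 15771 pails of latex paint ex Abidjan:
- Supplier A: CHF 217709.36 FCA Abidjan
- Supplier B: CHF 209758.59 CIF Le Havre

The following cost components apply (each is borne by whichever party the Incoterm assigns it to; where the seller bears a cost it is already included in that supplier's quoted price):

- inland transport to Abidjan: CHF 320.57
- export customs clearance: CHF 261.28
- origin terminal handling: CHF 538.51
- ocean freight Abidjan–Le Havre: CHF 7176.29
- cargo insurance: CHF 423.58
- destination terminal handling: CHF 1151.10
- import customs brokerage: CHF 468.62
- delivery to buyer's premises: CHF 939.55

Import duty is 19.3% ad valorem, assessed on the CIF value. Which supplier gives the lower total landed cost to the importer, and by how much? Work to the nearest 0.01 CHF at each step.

Supplier A (FCA):
CIF value = FCA price + origin terminal + freight + insurance = 217709.36 + 538.51 + 7176.29 + 423.58 = 225847.74
Import duty = 225847.74 × 19.3% = 43588.61
Buyer bears (A): 538.51 + 7176.29 + 423.58 + 1151.10 + 468.62 + 939.55 = 10697.65
Landed cost (A) = invoice 217709.36 + 10697.65 + duty 43588.61 = 271995.62
Supplier B (CIF):
The CIF price already equals the CIF value: 209758.59
Import duty = 209758.59 × 19.3% = 40483.41
Buyer bears (B): 1151.10 + 468.62 + 939.55 = 2559.27
Landed cost (B) = invoice 209758.59 + 2559.27 + duty 40483.41 = 252801.27
Difference = |271995.62 − 252801.27| = 19194.35

Supplier B is cheaper by CHF 19194.35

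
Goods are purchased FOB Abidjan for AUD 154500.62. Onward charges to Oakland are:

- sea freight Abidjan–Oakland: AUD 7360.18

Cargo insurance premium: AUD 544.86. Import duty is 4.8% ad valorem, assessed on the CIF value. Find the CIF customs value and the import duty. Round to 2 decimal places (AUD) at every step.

CIF value: AUD 162405.66; import duty: AUD 7795.47

CIF = FOB price + freight + insurance
CIF = 154500.62 + 7360.18 + 544.86 = 162405.66
Import duty = 162405.66 × 4.8% = 7795.47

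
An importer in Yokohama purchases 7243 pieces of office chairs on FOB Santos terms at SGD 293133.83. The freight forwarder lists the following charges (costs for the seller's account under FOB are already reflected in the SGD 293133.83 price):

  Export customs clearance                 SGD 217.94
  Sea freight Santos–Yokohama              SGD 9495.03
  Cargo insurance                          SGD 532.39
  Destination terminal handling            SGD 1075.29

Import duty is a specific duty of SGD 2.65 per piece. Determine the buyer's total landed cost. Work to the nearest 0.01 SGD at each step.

Total landed cost: SGD 323430.49

FOB: the seller bears costs until goods are on board at the origin port; the buyer bears freight, insurance and all costs thereafter.
Already in the invoice (seller's account under FOB): export clearance — exclude.
CIF value = FOB price + freight + insurance = 293133.83 + 9495.03 + 532.39 = 303161.25
Import duty = 7243 × 2.65 = 19193.95
Buyer bears: freight 9495.03 + insurance 532.39 + destination terminal 1075.29 + duty 19193.95 = 30296.66
Landed cost = invoice 293133.83 + 30296.66 = 323430.49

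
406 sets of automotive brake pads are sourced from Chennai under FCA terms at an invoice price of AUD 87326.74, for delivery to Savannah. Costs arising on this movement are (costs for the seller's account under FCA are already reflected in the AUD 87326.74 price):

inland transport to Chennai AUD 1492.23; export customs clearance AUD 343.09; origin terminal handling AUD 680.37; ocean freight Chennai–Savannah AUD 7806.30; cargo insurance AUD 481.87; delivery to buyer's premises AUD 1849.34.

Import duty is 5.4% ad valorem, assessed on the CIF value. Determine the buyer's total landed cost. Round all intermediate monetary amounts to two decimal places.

FCA: the seller delivers export-cleared goods to the carrier; the buyer bears costs from that point.
Already in the invoice (seller's account under FCA): inland to port, export clearance — exclude.
CIF value = FCA price + origin terminal + freight + insurance = 87326.74 + 680.37 + 7806.30 + 481.87 = 96295.28
Import duty = 96295.28 × 5.4% = 5199.95
Buyer bears: origin terminal 680.37 + freight 7806.30 + insurance 481.87 + delivery 1849.34 + duty 5199.95 = 16017.83
Landed cost = invoice 87326.74 + 16017.83 = 103344.57

Total landed cost: AUD 103344.57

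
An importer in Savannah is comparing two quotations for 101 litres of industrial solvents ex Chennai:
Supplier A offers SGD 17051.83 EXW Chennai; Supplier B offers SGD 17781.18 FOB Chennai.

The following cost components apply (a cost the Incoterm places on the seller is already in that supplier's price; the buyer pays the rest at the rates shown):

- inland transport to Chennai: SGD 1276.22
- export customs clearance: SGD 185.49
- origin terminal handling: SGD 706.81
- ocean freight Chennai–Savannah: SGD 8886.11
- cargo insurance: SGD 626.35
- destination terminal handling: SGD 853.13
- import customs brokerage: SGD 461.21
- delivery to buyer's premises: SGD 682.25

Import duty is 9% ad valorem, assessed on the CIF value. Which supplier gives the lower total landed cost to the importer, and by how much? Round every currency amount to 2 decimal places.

Supplier A (EXW):
CIF value = EXW price + inland to port + export clearance + origin terminal + freight + insurance = 17051.83 + 1276.22 + 185.49 + 706.81 + 8886.11 + 626.35 = 28732.81
Import duty = 28732.81 × 9% = 2585.95
Buyer bears (A): 1276.22 + 185.49 + 706.81 + 8886.11 + 626.35 + 853.13 + 461.21 + 682.25 = 13677.57
Landed cost (A) = invoice 17051.83 + 13677.57 + duty 2585.95 = 33315.35
Supplier B (FOB):
CIF value = FOB price + freight + insurance = 17781.18 + 8886.11 + 626.35 = 27293.64
Import duty = 27293.64 × 9% = 2456.43
Buyer bears (B): 8886.11 + 626.35 + 853.13 + 461.21 + 682.25 = 11509.05
Landed cost (B) = invoice 17781.18 + 11509.05 + duty 2456.43 = 31746.66
Difference = |33315.35 − 31746.66| = 1568.69

Supplier B is cheaper by SGD 1568.69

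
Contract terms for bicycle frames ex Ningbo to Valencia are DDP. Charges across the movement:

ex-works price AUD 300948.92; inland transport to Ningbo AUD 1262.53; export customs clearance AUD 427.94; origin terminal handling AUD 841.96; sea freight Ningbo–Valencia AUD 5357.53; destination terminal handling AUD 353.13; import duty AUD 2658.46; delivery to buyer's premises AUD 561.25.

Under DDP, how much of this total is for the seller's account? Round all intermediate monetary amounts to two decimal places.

DDP: the seller bears all costs including import duty.
Seller's account: goods 300948.92 + inland to port 1262.53 + export clearance 427.94 + origin terminal 841.96 + freight 5357.53 + destination terminal 353.13 + duty 2658.46 + delivery 561.25 = 312411.72
Buyer's account: 0.00

Seller's account: AUD 312411.72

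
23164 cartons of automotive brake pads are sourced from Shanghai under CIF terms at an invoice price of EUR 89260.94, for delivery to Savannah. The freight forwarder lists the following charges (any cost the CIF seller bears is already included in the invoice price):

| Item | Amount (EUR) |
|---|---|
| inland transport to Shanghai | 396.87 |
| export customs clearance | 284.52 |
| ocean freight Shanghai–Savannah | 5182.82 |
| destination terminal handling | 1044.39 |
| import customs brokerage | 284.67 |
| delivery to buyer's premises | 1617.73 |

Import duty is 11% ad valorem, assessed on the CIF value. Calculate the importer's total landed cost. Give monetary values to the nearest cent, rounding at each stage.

CIF: the seller pays costs through ocean freight and marine insurance to the destination port.
Already in the invoice (seller's account under CIF): inland to port, export clearance, freight — exclude.
The CIF price already equals the CIF value: 89260.94
Import duty = 89260.94 × 11% = 9818.70
Buyer bears: destination terminal 1044.39 + brokerage 284.67 + delivery 1617.73 + duty 9818.70 = 12765.49
Landed cost = invoice 89260.94 + 12765.49 = 102026.43

Total landed cost: EUR 102026.43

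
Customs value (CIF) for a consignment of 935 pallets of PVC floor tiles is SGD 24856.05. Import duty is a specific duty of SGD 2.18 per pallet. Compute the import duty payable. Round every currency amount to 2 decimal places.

Import duty: SGD 2038.30

Import duty = 935 × 2.18 = 2038.30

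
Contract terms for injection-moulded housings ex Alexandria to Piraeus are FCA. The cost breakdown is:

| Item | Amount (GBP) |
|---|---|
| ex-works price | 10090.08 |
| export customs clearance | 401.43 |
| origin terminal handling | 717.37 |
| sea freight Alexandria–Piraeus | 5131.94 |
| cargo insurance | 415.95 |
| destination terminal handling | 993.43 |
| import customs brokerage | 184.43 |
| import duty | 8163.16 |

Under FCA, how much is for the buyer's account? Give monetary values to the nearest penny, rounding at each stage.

Buyer's account: GBP 15606.28

FCA: the seller delivers export-cleared goods to the carrier; the buyer bears costs from that point.
Seller's account: goods 10090.08 + export clearance 401.43 = 10491.51
Buyer's account: origin terminal 717.37 + freight 5131.94 + insurance 415.95 + destination terminal 993.43 + brokerage 184.43 + duty 8163.16 = 15606.28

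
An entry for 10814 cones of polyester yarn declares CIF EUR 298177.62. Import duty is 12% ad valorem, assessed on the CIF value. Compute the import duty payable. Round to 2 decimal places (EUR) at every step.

Import duty: EUR 35781.31

Import duty = 298177.62 × 12% = 35781.31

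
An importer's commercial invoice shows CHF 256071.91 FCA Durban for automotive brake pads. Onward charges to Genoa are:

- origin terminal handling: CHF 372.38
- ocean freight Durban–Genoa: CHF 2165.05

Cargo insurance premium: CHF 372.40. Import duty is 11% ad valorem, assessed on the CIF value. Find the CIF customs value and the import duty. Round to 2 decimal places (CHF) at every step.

CIF = FCA price + pre-shipment costs + freight + insurance
CIF = 256071.91 + 372.38 + 2165.05 + 372.40 = 258981.74
Import duty = 258981.74 × 11% = 28487.99

CIF value: CHF 258981.74; import duty: CHF 28487.99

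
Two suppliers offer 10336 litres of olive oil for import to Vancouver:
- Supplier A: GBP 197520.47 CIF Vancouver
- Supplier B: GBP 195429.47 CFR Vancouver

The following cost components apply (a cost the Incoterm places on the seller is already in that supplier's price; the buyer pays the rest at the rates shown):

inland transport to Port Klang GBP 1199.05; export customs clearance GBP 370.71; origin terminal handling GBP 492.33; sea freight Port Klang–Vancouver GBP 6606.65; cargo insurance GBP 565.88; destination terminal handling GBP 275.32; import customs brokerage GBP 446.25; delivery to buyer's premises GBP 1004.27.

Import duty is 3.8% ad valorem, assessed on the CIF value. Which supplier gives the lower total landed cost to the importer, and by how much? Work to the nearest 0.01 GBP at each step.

Supplier A (CIF):
The CIF price already equals the CIF value: 197520.47
Import duty = 197520.47 × 3.8% = 7505.78
Buyer bears (A): 275.32 + 446.25 + 1004.27 = 1725.84
Landed cost (A) = invoice 197520.47 + 1725.84 + duty 7505.78 = 206752.09
Supplier B (CFR):
CIF value = CFR price + insurance = 195429.47 + 565.88 = 195995.35
Import duty = 195995.35 × 3.8% = 7447.82
Buyer bears (B): 565.88 + 275.32 + 446.25 + 1004.27 = 2291.72
Landed cost (B) = invoice 195429.47 + 2291.72 + duty 7447.82 = 205169.01
Difference = |206752.09 − 205169.01| = 1583.08

Supplier B is cheaper by GBP 1583.08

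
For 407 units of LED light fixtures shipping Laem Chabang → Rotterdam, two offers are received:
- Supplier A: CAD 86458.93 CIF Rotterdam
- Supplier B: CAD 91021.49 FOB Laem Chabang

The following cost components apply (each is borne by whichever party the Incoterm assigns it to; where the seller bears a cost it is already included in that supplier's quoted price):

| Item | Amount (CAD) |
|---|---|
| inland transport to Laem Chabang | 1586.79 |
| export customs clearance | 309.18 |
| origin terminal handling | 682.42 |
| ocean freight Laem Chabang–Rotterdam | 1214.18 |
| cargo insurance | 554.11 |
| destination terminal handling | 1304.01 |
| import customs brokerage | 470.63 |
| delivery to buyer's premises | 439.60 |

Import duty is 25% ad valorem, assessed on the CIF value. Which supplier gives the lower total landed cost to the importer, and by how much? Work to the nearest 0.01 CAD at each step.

Supplier A (CIF):
The CIF price already equals the CIF value: 86458.93
Import duty = 86458.93 × 25% = 21614.73
Buyer bears (A): 1304.01 + 470.63 + 439.60 = 2214.24
Landed cost (A) = invoice 86458.93 + 2214.24 + duty 21614.73 = 110287.90
Supplier B (FOB):
CIF value = FOB price + freight + insurance = 91021.49 + 1214.18 + 554.11 = 92789.78
Import duty = 92789.78 × 25% = 23197.45
Buyer bears (B): 1214.18 + 554.11 + 1304.01 + 470.63 + 439.60 = 3982.53
Landed cost (B) = invoice 91021.49 + 3982.53 + duty 23197.45 = 118201.47
Difference = |110287.90 − 118201.47| = 7913.57

Supplier A is cheaper by CAD 7913.57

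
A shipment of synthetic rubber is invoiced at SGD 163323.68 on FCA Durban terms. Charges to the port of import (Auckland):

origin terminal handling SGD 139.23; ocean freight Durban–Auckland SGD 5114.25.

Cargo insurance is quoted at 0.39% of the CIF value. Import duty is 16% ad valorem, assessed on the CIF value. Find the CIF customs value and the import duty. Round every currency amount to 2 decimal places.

Let C be the CIF value. C = FCA price + pre-shipment costs + freight + 0.39% × C
C − 0.39% × C = 163323.68 + 139.23 + 5114.25
0.9961 × C = 168577.16
C = 168577.16 / 0.9961 = 169237.19
Insurance premium = 0.39% × 169237.19 = 660.03
Import duty = 169237.19 × 16% = 27077.95

CIF value: SGD 169237.19; import duty: SGD 27077.95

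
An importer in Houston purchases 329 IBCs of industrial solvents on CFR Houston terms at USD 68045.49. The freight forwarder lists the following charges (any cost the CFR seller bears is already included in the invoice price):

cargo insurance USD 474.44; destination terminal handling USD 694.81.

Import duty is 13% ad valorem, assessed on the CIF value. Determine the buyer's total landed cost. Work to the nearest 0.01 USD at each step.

Total landed cost: USD 78122.33

CFR: the seller pays costs through ocean freight to the destination port, but not insurance.
CIF value = CFR price + insurance = 68045.49 + 474.44 = 68519.93
Import duty = 68519.93 × 13% = 8907.59
Buyer bears: insurance 474.44 + destination terminal 694.81 + duty 8907.59 = 10076.84
Landed cost = invoice 68045.49 + 10076.84 = 78122.33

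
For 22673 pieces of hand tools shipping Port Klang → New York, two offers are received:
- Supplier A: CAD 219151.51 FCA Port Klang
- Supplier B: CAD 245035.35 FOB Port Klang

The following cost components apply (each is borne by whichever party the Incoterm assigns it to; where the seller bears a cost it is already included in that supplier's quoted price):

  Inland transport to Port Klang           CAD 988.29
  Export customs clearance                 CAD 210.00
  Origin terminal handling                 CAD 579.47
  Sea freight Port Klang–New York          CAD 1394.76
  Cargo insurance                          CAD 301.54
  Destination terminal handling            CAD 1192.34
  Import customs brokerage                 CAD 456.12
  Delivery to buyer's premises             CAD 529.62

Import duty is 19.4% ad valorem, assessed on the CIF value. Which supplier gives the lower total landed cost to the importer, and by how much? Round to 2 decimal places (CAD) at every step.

Supplier A is cheaper by CAD 30213.42

Supplier A (FCA):
CIF value = FCA price + origin terminal + freight + insurance = 219151.51 + 579.47 + 1394.76 + 301.54 = 221427.28
Import duty = 221427.28 × 19.4% = 42956.89
Buyer bears (A): 579.47 + 1394.76 + 301.54 + 1192.34 + 456.12 + 529.62 = 4453.85
Landed cost (A) = invoice 219151.51 + 4453.85 + duty 42956.89 = 266562.25
Supplier B (FOB):
CIF value = FOB price + freight + insurance = 245035.35 + 1394.76 + 301.54 = 246731.65
Import duty = 246731.65 × 19.4% = 47865.94
Buyer bears (B): 1394.76 + 301.54 + 1192.34 + 456.12 + 529.62 = 3874.38
Landed cost (B) = invoice 245035.35 + 3874.38 + duty 47865.94 = 296775.67
Difference = |266562.25 − 296775.67| = 30213.42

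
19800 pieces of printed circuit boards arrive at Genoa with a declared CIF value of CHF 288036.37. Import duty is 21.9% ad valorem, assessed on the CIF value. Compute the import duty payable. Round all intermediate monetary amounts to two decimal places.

Import duty = 288036.37 × 21.9% = 63079.97

Import duty: CHF 63079.97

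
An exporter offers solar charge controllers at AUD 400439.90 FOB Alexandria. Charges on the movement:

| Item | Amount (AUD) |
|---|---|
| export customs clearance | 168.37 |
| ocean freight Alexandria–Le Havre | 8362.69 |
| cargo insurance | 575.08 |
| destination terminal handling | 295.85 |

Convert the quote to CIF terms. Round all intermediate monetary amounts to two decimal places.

CIF price: AUD 409377.67

Not relevant to the conversion: export clearance — on the seller under both FOB and CIF; already in the FOB price and stays in the CIF price. destination terminal — on the buyer under both terms; not part of either seller's price.
From FOB to CIF, the seller additionally bears: freight, insurance.
CIF price = 400439.90 + 8362.69 + 575.08 = 409377.67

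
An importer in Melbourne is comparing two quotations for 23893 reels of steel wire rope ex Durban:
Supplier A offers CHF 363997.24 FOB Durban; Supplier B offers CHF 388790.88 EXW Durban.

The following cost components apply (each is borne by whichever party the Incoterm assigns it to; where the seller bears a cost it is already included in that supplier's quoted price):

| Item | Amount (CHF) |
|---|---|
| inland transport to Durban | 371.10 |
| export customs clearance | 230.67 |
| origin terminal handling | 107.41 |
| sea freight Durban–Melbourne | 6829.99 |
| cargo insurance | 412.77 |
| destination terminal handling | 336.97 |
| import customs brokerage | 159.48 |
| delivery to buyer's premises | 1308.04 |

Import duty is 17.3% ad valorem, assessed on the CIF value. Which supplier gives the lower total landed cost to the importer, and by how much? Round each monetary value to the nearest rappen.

Supplier A (FOB):
CIF value = FOB price + freight + insurance = 363997.24 + 6829.99 + 412.77 = 371240.00
Import duty = 371240.00 × 17.3% = 64224.52
Buyer bears (A): 6829.99 + 412.77 + 336.97 + 159.48 + 1308.04 = 9047.25
Landed cost (A) = invoice 363997.24 + 9047.25 + duty 64224.52 = 437269.01
Supplier B (EXW):
CIF value = EXW price + inland to port + export clearance + origin terminal + freight + insurance = 388790.88 + 371.10 + 230.67 + 107.41 + 6829.99 + 412.77 = 396742.82
Import duty = 396742.82 × 17.3% = 68636.51
Buyer bears (B): 371.10 + 230.67 + 107.41 + 6829.99 + 412.77 + 336.97 + 159.48 + 1308.04 = 9756.43
Landed cost (B) = invoice 388790.88 + 9756.43 + duty 68636.51 = 467183.82
Difference = |437269.01 − 467183.82| = 29914.81

Supplier A is cheaper by CHF 29914.81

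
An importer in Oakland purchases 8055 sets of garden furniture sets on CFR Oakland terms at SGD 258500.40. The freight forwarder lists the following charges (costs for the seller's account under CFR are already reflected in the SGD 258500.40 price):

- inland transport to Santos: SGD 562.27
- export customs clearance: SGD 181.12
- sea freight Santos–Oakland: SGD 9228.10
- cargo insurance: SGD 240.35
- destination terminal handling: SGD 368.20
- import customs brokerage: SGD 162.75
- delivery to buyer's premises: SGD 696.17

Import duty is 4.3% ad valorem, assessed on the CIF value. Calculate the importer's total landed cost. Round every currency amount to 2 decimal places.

CFR: the seller pays costs through ocean freight to the destination port, but not insurance.
Already in the invoice (seller's account under CFR): inland to port, export clearance, freight — exclude.
CIF value = CFR price + insurance = 258500.40 + 240.35 = 258740.75
Import duty = 258740.75 × 4.3% = 11125.85
Buyer bears: insurance 240.35 + destination terminal 368.20 + brokerage 162.75 + delivery 696.17 + duty 11125.85 = 12593.32
Landed cost = invoice 258500.40 + 12593.32 = 271093.72

Total landed cost: SGD 271093.72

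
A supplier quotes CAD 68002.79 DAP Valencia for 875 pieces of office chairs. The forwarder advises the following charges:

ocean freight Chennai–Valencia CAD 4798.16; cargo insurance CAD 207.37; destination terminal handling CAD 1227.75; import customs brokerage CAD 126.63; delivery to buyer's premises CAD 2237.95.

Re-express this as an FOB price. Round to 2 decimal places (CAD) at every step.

Not relevant to the conversion: brokerage — on the buyer under both terms; not part of either seller's price.
From DAP to FOB, the seller no longer bears: freight, insurance, destination terminal, delivery.
FOB price = 68002.79 − 4798.16 − 207.37 − 1227.75 − 2237.95 = 59531.56

FOB price: CAD 59531.56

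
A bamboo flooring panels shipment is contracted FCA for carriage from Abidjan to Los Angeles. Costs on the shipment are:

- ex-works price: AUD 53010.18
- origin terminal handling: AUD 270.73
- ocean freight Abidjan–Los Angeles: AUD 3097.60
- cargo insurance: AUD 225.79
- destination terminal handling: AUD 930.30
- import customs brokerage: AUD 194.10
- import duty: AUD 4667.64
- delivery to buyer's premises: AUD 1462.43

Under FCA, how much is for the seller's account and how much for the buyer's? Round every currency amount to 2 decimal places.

Seller: AUD 53010.18; buyer: AUD 10848.59

FCA: the seller delivers export-cleared goods to the carrier; the buyer bears costs from that point.
Seller's account: goods 53010.18 = 53010.18
Buyer's account: origin terminal 270.73 + freight 3097.60 + insurance 225.79 + destination terminal 930.30 + brokerage 194.10 + duty 4667.64 + delivery 1462.43 = 10848.59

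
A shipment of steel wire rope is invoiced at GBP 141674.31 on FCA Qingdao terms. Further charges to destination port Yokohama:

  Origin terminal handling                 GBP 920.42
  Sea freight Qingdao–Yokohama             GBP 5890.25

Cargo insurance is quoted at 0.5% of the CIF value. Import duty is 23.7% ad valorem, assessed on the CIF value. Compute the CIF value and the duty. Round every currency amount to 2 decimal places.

Let C be the CIF value. C = FCA price + pre-shipment costs + freight + 0.5% × C
C − 0.5% × C = 141674.31 + 920.42 + 5890.25
0.995 × C = 148484.98
C = 148484.98 / 0.995 = 149231.14
Insurance premium = 0.5% × 149231.14 = 746.16
Import duty = 149231.14 × 23.7% = 35367.78

CIF value: GBP 149231.14; import duty: GBP 35367.78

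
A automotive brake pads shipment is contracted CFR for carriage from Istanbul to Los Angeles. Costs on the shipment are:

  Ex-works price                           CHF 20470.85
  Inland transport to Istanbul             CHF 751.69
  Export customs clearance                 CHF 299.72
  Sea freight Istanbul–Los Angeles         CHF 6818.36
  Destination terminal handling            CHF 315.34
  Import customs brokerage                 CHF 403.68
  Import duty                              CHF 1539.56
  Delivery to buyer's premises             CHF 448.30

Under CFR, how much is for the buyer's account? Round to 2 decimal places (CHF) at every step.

CFR: the seller pays costs through ocean freight to the destination port, but not insurance.
Seller's account: goods 20470.85 + inland to port 751.69 + export clearance 299.72 + freight 6818.36 = 28340.62
Buyer's account: destination terminal 315.34 + brokerage 403.68 + duty 1539.56 + delivery 448.30 = 2706.88

Buyer's account: CHF 2706.88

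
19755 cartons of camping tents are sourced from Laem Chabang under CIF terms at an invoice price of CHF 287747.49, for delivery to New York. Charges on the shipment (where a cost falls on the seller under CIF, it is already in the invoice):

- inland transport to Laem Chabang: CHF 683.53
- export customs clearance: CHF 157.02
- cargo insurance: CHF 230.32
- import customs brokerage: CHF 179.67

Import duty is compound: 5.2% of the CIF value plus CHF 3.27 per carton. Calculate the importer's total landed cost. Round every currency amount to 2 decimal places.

CIF: the seller pays costs through ocean freight and marine insurance to the destination port.
Already in the invoice (seller's account under CIF): inland to port, export clearance, insurance — exclude.
The CIF price already equals the CIF value: 287747.49
Ad valorem component: 287747.49 × 5.2% = 14962.87
Specific component: 19755 × 3.27 = 64598.85
Import duty = 14962.87 + 64598.85 = 79561.72
Buyer bears: brokerage 179.67 + duty 79561.72 = 79741.39
Landed cost = invoice 287747.49 + 79741.39 = 367488.88

Total landed cost: CHF 367488.88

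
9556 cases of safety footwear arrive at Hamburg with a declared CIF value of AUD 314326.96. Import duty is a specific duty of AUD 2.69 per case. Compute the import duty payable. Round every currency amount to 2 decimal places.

Import duty: AUD 25705.64

Import duty = 9556 × 2.69 = 25705.64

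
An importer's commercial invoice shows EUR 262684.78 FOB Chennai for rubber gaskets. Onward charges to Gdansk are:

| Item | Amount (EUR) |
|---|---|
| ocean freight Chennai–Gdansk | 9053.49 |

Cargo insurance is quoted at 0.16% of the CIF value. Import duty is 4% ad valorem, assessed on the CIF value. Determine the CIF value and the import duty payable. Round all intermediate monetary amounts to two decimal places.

Let C be the CIF value. C = FOB price + freight + 0.16% × C
C − 0.16% × C = 262684.78 + 9053.49
0.9984 × C = 271738.27
C = 271738.27 / 0.9984 = 272173.75
Insurance premium = 0.16% × 272173.75 = 435.48
Import duty = 272173.75 × 4% = 10886.95

CIF value: EUR 272173.75; import duty: EUR 10886.95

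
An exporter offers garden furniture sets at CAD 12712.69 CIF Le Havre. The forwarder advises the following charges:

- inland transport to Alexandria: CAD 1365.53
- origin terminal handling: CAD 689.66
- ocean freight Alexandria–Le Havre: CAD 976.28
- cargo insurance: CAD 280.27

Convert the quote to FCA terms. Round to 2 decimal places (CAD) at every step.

FCA price: CAD 10766.48

Not relevant to the conversion: inland to port — on the seller under both CIF and FCA; already in the CIF price and stays in the FCA price.
From CIF to FCA, the seller no longer bears: origin terminal, freight, insurance.
FCA price = 12712.69 − 689.66 − 976.28 − 280.27 = 10766.48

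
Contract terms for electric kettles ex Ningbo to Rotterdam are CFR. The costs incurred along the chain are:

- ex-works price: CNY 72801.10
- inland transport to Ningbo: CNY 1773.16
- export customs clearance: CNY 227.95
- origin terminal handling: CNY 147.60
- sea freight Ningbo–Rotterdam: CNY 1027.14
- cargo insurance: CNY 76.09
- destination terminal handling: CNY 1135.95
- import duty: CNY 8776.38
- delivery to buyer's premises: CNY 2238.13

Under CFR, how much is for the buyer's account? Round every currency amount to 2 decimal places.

CFR: the seller pays costs through ocean freight to the destination port, but not insurance.
Seller's account: goods 72801.10 + inland to port 1773.16 + export clearance 227.95 + origin terminal 147.60 + freight 1027.14 = 75976.95
Buyer's account: insurance 76.09 + destination terminal 1135.95 + duty 8776.38 + delivery 2238.13 = 12226.55

Buyer's account: CNY 12226.55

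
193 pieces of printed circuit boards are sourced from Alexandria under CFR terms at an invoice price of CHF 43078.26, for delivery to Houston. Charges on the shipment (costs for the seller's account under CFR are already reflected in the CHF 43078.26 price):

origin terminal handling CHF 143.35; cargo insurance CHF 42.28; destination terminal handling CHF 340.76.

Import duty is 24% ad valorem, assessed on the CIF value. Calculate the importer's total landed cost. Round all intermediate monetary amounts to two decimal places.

Total landed cost: CHF 53810.23

CFR: the seller pays costs through ocean freight to the destination port, but not insurance.
Already in the invoice (seller's account under CFR): origin terminal — exclude.
CIF value = CFR price + insurance = 43078.26 + 42.28 = 43120.54
Import duty = 43120.54 × 24% = 10348.93
Buyer bears: insurance 42.28 + destination terminal 340.76 + duty 10348.93 = 10731.97
Landed cost = invoice 43078.26 + 10731.97 = 53810.23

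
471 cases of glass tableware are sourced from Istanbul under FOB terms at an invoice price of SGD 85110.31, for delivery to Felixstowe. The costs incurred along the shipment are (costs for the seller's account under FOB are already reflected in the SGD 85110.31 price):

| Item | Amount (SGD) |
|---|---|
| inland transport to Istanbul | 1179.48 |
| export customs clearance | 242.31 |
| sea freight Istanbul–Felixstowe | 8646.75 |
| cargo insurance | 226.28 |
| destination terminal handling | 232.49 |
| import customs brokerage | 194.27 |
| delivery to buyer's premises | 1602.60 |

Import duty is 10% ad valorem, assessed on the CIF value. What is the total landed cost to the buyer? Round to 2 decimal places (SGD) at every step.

Total landed cost: SGD 105411.03

FOB: the seller bears costs until goods are on board at the origin port; the buyer bears freight, insurance and all costs thereafter.
Already in the invoice (seller's account under FOB): inland to port, export clearance — exclude.
CIF value = FOB price + freight + insurance = 85110.31 + 8646.75 + 226.28 = 93983.34
Import duty = 93983.34 × 10% = 9398.33
Buyer bears: freight 8646.75 + insurance 226.28 + destination terminal 232.49 + brokerage 194.27 + delivery 1602.60 + duty 9398.33 = 20300.72
Landed cost = invoice 85110.31 + 20300.72 = 105411.03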